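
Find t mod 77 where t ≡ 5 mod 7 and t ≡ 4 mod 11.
M = 7 × 11 = 77. M₁ = 11, y₁ ≡ 2 mod 7. M₂ = 7, y₂ ≡ 8 mod 11. t = 5×11×2 + 4×7×8 ≡ 26 mod 77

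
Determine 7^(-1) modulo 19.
Since 19 is prime, by Fermat 7^(-1) ≡ 7^{17} ≡ 11 mod 19. Verify: 7 × 11 = 77 ≡ 1 mod 19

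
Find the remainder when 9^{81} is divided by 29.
By Fermat: 9^{28} ≡ 1 (mod 29). 81 = 2×28 + 25. So 9^{81} ≡ 9^{25} ≡ 22 (mod 29)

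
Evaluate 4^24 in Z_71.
By repeated squaring mod 71: 4^{1}≡4, 4^{2}≡16, 4^{4}≡43, 4^{8}≡3, 4^{16}≡9. Then 4^{24} = 4^{16+8} ≡ 9 × 3 ≡ 27 mod 71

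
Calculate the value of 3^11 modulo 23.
By repeated squaring mod 23: 3^{1}≡3, 3^{2}≡9, 3^{4}≡12, 3^{8}≡6. Then 3^{11} = 3^{8+2+1} ≡ 6 × 9 × 3 ≡ 1 mod 23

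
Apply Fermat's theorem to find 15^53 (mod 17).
By Fermat: 15^{16} ≡ 1 (mod 17). 53 = 3×16 + 5. So 15^{53} ≡ 15^{5} ≡ 2 (mod 17)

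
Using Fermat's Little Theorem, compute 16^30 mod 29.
By Fermat: 16^{28} ≡ 1 (mod 29). So 16^{30} = 16^{28} · 16^{2} ≡ 16^{2} ≡ 24 (mod 29)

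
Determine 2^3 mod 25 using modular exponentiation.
2^{3} = 8 ≡ 8 (mod 25)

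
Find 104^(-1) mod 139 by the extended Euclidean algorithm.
Extended GCD: 104(-4) + 139(3) = 1. So 104^(-1) ≡ -4 ≡ 135 mod 139. Verify: 104 × 135 = 14040 ≡ 1 mod 139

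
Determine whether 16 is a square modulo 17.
By Euler's criterion: 16^{8} ≡ 1 mod 17. Since this equals 1, 16 is a QR.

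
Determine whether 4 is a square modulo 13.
By Euler's criterion: 4^{6} ≡ 1 mod 13. Since this equals 1, 4 is a QR.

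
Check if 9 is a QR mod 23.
By Euler's criterion: 9^{11} ≡ 1 mod 23. Since this equals 1, 9 is a QR.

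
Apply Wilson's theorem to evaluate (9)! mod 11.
(10)! = (9)! × (10) ≡ -1 mod 11. So (9)! ≡ -1 × (10)^(-1) ≡ (-1)×(-1) = 1 mod 11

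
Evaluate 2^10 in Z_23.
By repeated squaring (mod 23): 2^{1}≡2, 2^{2}≡4, 2^{4}≡16, 2^{8}≡3. Then 2^{10} = 2^{8+2} ≡ 3 × 4 ≡ 12 (mod 23)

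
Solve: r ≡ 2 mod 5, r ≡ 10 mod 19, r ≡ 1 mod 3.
M = 5 × 19 × 3 = 285. M₁ = 57, y₁ ≡ 3 mod 5. M₂ = 15, y₂ ≡ 14 mod 19. M₃ = 95, y₃ ≡ 2 mod 3. r = 2×57×3 + 10×15×14 + 1×95×2 ≡ 67 mod 285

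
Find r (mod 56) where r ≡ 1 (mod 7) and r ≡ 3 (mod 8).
M = 7 × 8 = 56. M₁ = 8, y₁ ≡ 1 (mod 7). M₂ = 7, y₂ ≡ 7 (mod 8). r = 1×8×1 + 3×7×7 ≡ 43 (mod 56)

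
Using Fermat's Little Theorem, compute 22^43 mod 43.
By Fermat: 22^{42} ≡ 1 (mod 43). So 22^{43} = 22^{42} · 22^{1} ≡ 22^{1} ≡ 22 (mod 43)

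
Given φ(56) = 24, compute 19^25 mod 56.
By Euler: 19^{24} ≡ 1 (mod 56) since gcd(19, 56) = 1. 25 = 1×24 + 1. So 19^{25} ≡ 19^{1} ≡ 19 (mod 56)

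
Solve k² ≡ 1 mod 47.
The square roots of 1 mod 47 are 1 and 46. Verify: 1² = 1 ≡ 1 mod 47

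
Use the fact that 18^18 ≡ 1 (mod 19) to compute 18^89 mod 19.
By Fermat: 18^{18} ≡ 1 (mod 19). 89 = 4×18 + 17. So 18^{89} ≡ 18^{17} ≡ 18 (mod 19)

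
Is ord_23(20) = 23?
Powers of 20 mod 23: 20^1≡20, 20^2≡9, 20^3≡19, 20^4≡12, 20^5≡10, 20^6≡16, 20^7≡21, 20^8≡6, 20^9≡5, 20^10≡8, 20^11≡22, 20^12≡3, 20^13≡14, 20^14≡4, 20^15≡11, 20^16≡13, 20^17≡7, 20^18≡2, 20^19≡17, 20^20≡18, 20^21≡15, 20^22≡1. Already 20^22≡1, so the order is 22 < 23. No, the actual order is 22.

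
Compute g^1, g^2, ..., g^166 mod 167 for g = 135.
135^1, 135^2, ..., 135^{166} mod 167: [135, 22, 131, 150, 43, 127, 111, 122, 104, 12, 117, 97, 69, 130, 15, 21, 163, 128, 79, 144, 68, 162, 160, 57, 13, 85, 119, 33, 113, 58, 148, 107, 83, 16, 156, 18, 92, 62, 20, 28, 106, 115, 161, 25, 35, 49, 102, 76, 73, 2, 103, 44, 95, 133, 86, 87, 55, 77, 41, 24, 67, 27, 138, 93, 30, 42, 159, 89, 158, 121, 136, 157, 153, 114, 26, 3, 71, 66, 59, 116, 129, 47, 166, 32, 145, 36, 17, 124, 40, 56, 45, 63, 155, 50, 70, 98, 37, 152, 146, 4, 39, 88, 23, 99, 5, 7, 110, 154, 82, 48, 134, 54, 109, 19, 60, 84, 151, 11, 149, 75, 105, 147, 139, 61, 52, 6, 142, 132, 118, 65, 91, 94, 165, 64, 123, 72, 34, 81, 80, 112, 90, 126, 143, 100, 140, 29, 74, 137, 125, 8, 78, 9, 46, 31, 10, 14, 53, 141, 164, 96, 101, 108, 51, 38, 120, 1]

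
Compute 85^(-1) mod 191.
Since 191 is prime, by Fermat 85^(-1) ≡ 85^{189} ≡ 9 mod 191. Verify: 85 × 9 = 765 ≡ 1 mod 191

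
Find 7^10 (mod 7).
By repeated squaring (mod 7): 7^{1}≡0, 7^{2}≡0, 7^{4}≡0, 7^{8}≡0. Then 7^{10} = 7^{8+2} ≡ 0 × 0 ≡ 0 (mod 7)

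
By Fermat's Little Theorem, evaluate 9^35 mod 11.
By Fermat: 9^{10} ≡ 1 (mod 11). 35 = 3×10 + 5. So 9^{35} ≡ 9^{5} ≡ 1 (mod 11)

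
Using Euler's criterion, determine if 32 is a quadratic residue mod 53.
By Euler's criterion: 32^{26} ≡ 52 (mod 53). Since this equals -1 (≡ 52), 32 is not a QR.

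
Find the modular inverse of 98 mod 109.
Since 109 is prime, by Fermat 98^(-1) ≡ 98^{107} ≡ 99 (mod 109). Verify: 98 × 99 = 9702 ≡ 1 (mod 109)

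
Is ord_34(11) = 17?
Powers of 11 mod 34: 11^1≡11, 11^2≡19, 11^3≡5, 11^4≡21, 11^5≡27, 11^6≡25, 11^7≡3, 11^8≡33, 11^9≡23, 11^10≡15, 11^11≡29, 11^12≡13, 11^13≡7, 11^14≡9, 11^15≡31, 11^16≡1. Already 11^16≡1, so the order is 16 < 17. No, the actual order is 16.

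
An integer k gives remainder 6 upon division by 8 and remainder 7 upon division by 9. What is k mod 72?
M = 8 × 9 = 72. M₁ = 9, y₁ ≡ 1 mod 8. M₂ = 8, y₂ ≡ 8 mod 9. k = 6×9×1 + 7×8×8 ≡ 70 mod 72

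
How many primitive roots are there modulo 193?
There are φ(193-1) = φ(192) = 64 primitive roots modulo 193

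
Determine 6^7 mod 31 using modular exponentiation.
By repeated squaring mod 31: 6^{1}≡6, 6^{2}≡5, 6^{4}≡25. Then 6^{7} = 6^{4+2+1} ≡ 25 × 5 × 6 ≡ 6 mod 31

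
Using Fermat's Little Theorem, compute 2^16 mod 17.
By Fermat's Little Theorem, 2^{16} ≡ 1 (mod 17) since 17 is prime and gcd(2, 17) = 1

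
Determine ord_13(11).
Powers of 11 mod 13: 11^1≡11, 11^2≡4, 11^3≡5, 11^4≡3, 11^5≡7, 11^6≡12, 11^7≡2, 11^8≡9, 11^9≡8, 11^10≡10, 11^11≡6, 11^12≡1. ord_13(11) = 12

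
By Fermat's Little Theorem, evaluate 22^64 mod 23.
By Fermat: 22^{22} ≡ 1 mod 23. 64 = 2×22 + 20. So 22^{64} ≡ 22^{20} ≡ 1 mod 23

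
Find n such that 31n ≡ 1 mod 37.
Since 37 is prime, by Fermat 31^(-1) ≡ 31^{35} ≡ 6 mod 37. Verify: 31 × 6 = 186 ≡ 1 mod 37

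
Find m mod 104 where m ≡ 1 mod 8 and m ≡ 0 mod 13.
M = 8 × 13 = 104. M₁ = 13, y₁ ≡ 5 mod 8. M₂ = 8, y₂ ≡ 5 mod 13. m = 1×13×5 + 0×8×5 ≡ 65 mod 104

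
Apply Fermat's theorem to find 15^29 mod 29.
By Fermat: 15^{28} ≡ 1 mod 29. So 15^{29} = 15^{28} · 15^{1} ≡ 15^{1} ≡ 15 mod 29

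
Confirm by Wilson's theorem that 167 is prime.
(166)! mod 167 = 166. Since this equals -1 mod 167, Wilson confirms 167 is prime.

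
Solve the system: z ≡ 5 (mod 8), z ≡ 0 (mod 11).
M = 8 × 11 = 88. M₁ = 11, y₁ ≡ 3 (mod 8). M₂ = 8, y₂ ≡ 7 (mod 11). z = 5×11×3 + 0×8×7 ≡ 77 (mod 88)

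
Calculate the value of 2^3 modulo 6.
2^{3} = 8 ≡ 2 (mod 6)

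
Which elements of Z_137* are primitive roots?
There are φ(136) = 64 primitive roots mod 137: {3, 5, 6, 12, 13, 20, 21, 23, 24, 26, 27, 29, 31, 33, 35, 40, 42, 43, 45, 46, 47, 48, 51, 52, 53, 54, 55, 57, 58, 62, 66, 67, 70, 71, 75, 79, 80, 82, 83, 84, 85, 86, 89, 90, 91, 92, 94, 95, 97, 102, 104, 106, 108, 110, 111, 113, 114, 116, 117, 124, 125, 131, 132, 134}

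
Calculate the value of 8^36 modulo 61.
By repeated squaring mod 61: 8^{1}≡8, 8^{2}≡3, 8^{4}≡9, 8^{8}≡20, 8^{16}≡34, 8^{32}≡58. Then 8^{36} = 8^{32+4} ≡ 58 × 9 ≡ 34 mod 61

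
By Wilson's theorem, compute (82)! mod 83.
By Wilson's theorem, (82)! ≡ -1 ≡ 82 mod 83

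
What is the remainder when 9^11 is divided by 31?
By repeated squaring (mod 31): 9^{1}≡9, 9^{2}≡19, 9^{4}≡20, 9^{8}≡28. Then 9^{11} = 9^{8+2+1} ≡ 28 × 19 × 9 ≡ 14 (mod 31)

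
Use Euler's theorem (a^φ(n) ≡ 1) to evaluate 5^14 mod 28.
By Euler: 5^{12} ≡ 1 mod 28 since gcd(5, 28) = 1. 14 = 1×12 + 2. So 5^{14} ≡ 5^{2} ≡ 25 mod 28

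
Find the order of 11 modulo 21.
Powers of 11 mod 21: 11^1≡11, 11^2≡16, 11^3≡8, 11^4≡4, 11^5≡2, 11^6≡1. Order = 6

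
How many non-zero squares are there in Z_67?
Exactly half the non-zero residues mod a prime are QRs: (67-1)/2 = 33.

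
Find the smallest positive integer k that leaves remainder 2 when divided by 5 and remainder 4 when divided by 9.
M = 5 × 9 = 45. M₁ = 9, y₁ ≡ 4 mod 5. M₂ = 5, y₂ ≡ 2 mod 9. k = 2×9×4 + 4×5×2 ≡ 22 mod 45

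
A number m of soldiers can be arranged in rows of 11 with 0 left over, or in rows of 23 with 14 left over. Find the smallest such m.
M = 11 × 23 = 253. M₁ = 23, y₁ ≡ 1 (mod 11). M₂ = 11, y₂ ≡ 21 (mod 23). m = 0×23×1 + 14×11×21 ≡ 198 (mod 253)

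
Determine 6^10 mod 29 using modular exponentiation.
By repeated squaring mod 29: 6^{1}≡6, 6^{2}≡7, 6^{4}≡20, 6^{8}≡23. Then 6^{10} = 6^{8+2} ≡ 23 × 7 ≡ 16 mod 29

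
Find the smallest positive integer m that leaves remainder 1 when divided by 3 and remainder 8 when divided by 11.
M = 3 × 11 = 33. M₁ = 11, y₁ ≡ 2 mod 3. M₂ = 3, y₂ ≡ 4 mod 11. m = 1×11×2 + 8×3×4 ≡ 19 mod 33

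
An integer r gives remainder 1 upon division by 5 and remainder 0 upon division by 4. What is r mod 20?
M = 5 × 4 = 20. M₁ = 4, y₁ ≡ 4 mod 5. M₂ = 5, y₂ ≡ 1 mod 4. r = 1×4×4 + 0×5×1 ≡ 16 mod 20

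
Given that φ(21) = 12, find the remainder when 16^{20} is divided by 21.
By Euler: 16^{12} ≡ 1 mod 21 since gcd(16, 21) = 1. 20 = 1×12 + 8. So 16^{20} ≡ 16^{8} ≡ 4 mod 21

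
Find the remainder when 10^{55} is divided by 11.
By Fermat: 10^{10} ≡ 1 mod 11. 55 = 5×10 + 5. So 10^{55} ≡ 10^{5} ≡ 10 mod 11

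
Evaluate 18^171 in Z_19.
Using Fermat: 18^{18} ≡ 1 (mod 19). 171 ≡ 9 (mod 18). So 18^{171} ≡ 18^{9} ≡ 18 (mod 19)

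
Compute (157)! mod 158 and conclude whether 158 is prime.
(157)! mod 158 = 0. Since 0 ≢ -1 mod 158, 158 is not prime.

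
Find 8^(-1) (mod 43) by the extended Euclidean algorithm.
Extended GCD: 8(-16) + 43(3) = 1. So 8^(-1) ≡ -16 ≡ 27 (mod 43). Verify: 8 × 27 = 216 ≡ 1 (mod 43)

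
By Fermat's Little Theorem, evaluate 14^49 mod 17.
By Fermat: 14^{16} ≡ 1 mod 17. 49 = 3×16 + 1. So 14^{49} ≡ 14^{1} ≡ 14 mod 17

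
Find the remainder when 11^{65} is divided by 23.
By Fermat: 11^{22} ≡ 1 (mod 23). 65 = 2×22 + 21. So 11^{65} ≡ 11^{21} ≡ 21 (mod 23)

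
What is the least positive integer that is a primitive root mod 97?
g = 5. Powers: [5, 25, 28, 43, 21, 8, 40, 6, 30, ...] generates all 96 non-zero residues.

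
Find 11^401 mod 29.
Using Fermat: 11^{28} ≡ 1 mod 29. 401 ≡ 9 mod 28. So 11^{401} ≡ 11^{9} ≡ 2 mod 29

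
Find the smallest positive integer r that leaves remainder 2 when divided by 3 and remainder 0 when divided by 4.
M = 3 × 4 = 12. M₁ = 4, y₁ ≡ 1 mod 3. M₂ = 3, y₂ ≡ 3 mod 4. r = 2×4×1 + 0×3×3 ≡ 8 mod 12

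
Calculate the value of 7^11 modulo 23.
By repeated squaring mod 23: 7^{1}≡7, 7^{2}≡3, 7^{4}≡9, 7^{8}≡12. Then 7^{11} = 7^{8+2+1} ≡ 12 × 3 × 7 ≡ 22 mod 23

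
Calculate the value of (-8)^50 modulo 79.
By repeated squaring (mod 79): (-8)^{1}≡71, (-8)^{2}≡64, (-8)^{4}≡67, (-8)^{8}≡65, (-8)^{16}≡38, (-8)^{32}≡22. Then (-8)^{50} = (-8)^{32+16+2} ≡ 22 × 38 × 64 ≡ 21 (mod 79)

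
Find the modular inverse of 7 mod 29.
Since 29 is prime, by Fermat 7^(-1) ≡ 7^{27} ≡ 25 (mod 29). Verify: 7 × 25 = 175 ≡ 1 (mod 29)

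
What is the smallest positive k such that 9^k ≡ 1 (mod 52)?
Powers of 9 mod 52: 9^1≡9, 9^2≡29, 9^3≡1. ord_52(9) = 3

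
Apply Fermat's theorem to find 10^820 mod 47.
By Fermat: 10^{46} ≡ 1 mod 47. 820 ≡ 38 mod 46. So 10^{820} ≡ 10^{38} ≡ 7 mod 47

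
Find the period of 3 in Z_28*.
Powers of 3 mod 28: 3^1≡3, 3^2≡9, 3^3≡27, 3^4≡25, 3^5≡19, 3^6≡1. Order = 6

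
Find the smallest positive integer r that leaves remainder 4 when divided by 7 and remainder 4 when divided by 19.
M = 7 × 19 = 133. M₁ = 19, y₁ ≡ 3 mod 7. M₂ = 7, y₂ ≡ 11 mod 19. r = 4×19×3 + 4×7×11 ≡ 4 mod 133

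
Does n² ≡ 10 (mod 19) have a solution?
By Euler's criterion: 10^{9} ≡ 18 (mod 19). Since this equals -1 (≡ 18), 10 is not a QR.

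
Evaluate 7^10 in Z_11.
Using Fermat: 7^{10} ≡ 1 mod 11. 10 ≡ 0 mod 10. So 7^{10} ≡ 7^{0} ≡ 1 mod 11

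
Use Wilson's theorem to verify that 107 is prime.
(106)! mod 107 = 106. Since this equals -1 (mod 107), Wilson confirms 107 is prime.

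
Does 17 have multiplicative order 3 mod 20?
Powers of 17 mod 20: 17^1≡17, 17^2≡9, 17^3≡13, 17^4≡1. 17^3≡13≢1, so ord ≠ 3. No, the actual order is 4.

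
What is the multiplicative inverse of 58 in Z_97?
Since 97 is prime, by Fermat 58^(-1) ≡ 58^{95} ≡ 92 mod 97. Verify: 58 × 92 = 5336 ≡ 1 mod 97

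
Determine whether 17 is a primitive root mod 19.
17^{9} ≡ 1 mod 19 and 9 < 18, so ord_19(17) = 9 ≠ 18 and 17 is not a primitive root.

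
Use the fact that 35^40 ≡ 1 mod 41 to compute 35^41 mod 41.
By Fermat: 35^{40} ≡ 1 mod 41. So 35^{41} = 35^{40} · 35^{1} ≡ 35^{1} ≡ 35 mod 41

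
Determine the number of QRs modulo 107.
The squaring map on Z_107* is 2-to-1, so there are (106)/2 = 53 QRs.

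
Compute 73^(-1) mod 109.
Since 109 is prime, by Fermat 73^(-1) ≡ 73^{107} ≡ 3 mod 109. Verify: 73 × 3 = 219 ≡ 1 mod 109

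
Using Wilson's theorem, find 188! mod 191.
(190)! = (188)! × (189) × (190) ≡ -1 mod 191. So (188)! ≡ -1 × [(190)(189)]^(-1) ≡ 95 mod 191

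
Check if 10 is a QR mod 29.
By Euler's criterion: 10^{14} ≡ 28 (mod 29). Since this equals -1 (≡ 28), 10 is not a QR.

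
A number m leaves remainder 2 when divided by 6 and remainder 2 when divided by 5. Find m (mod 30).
M = 6 × 5 = 30. M₁ = 5, y₁ ≡ 5 (mod 6). M₂ = 6, y₂ ≡ 1 (mod 5). m = 2×5×5 + 2×6×1 ≡ 2 (mod 30)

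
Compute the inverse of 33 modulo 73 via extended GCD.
Extended GCD: 33(31) + 73(-14) = 1. So 33^(-1) ≡ 31 mod 73. Verify: 33 × 31 = 1023 ≡ 1 mod 73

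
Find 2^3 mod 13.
2^{3} = 8 ≡ 8 mod 13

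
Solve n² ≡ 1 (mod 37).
The square roots of 1 mod 37 are 1 and 36. Verify: 1² = 1 ≡ 1 (mod 37)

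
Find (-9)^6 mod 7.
Using Fermat: (-9)^{6} ≡ 1 mod 7. 6 ≡ 0 mod 6. So (-9)^{6} ≡ (-9)^{0} ≡ 1 mod 7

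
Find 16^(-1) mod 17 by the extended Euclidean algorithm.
Extended GCD: 16(-1) + 17(1) = 1. So 16^(-1) ≡ -1 ≡ 16 mod 17. Verify: 16 × 16 = 256 ≡ 1 mod 17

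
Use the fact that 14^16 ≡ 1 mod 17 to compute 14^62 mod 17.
By Fermat: 14^{16} ≡ 1 mod 17. 62 = 3×16 + 14. So 14^{62} ≡ 14^{14} ≡ 2 mod 17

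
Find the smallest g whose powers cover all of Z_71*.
g = 7. Powers: [7, 49, 59, 58, 51, 2, ...] generates all 70 non-zero residues.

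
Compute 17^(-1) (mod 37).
Since 37 is prime, by Fermat 17^(-1) ≡ 17^{35} ≡ 24 (mod 37). Verify: 17 × 24 = 408 ≡ 1 (mod 37)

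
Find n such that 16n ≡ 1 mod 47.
Since 47 is prime, by Fermat 16^(-1) ≡ 16^{45} ≡ 3 mod 47. Verify: 16 × 3 = 48 ≡ 1 mod 47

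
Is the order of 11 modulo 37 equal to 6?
Powers of 11 mod 37: 11^1≡11, 11^2≡10, 11^3≡36, 11^4≡26, 11^5≡27, 11^6≡1. First k with 11^k≡1 is k=6. Yes, ord_37(11) = 6.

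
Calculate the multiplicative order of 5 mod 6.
Powers of 5 mod 6: 5^1≡5, 5^2≡1. Order = 2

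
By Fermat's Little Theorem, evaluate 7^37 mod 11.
By Fermat: 7^{10} ≡ 1 mod 11. 37 = 3×10 + 7. So 7^{37} ≡ 7^{7} ≡ 6 mod 11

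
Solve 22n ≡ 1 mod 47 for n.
Since 47 is prime, by Fermat 22^(-1) ≡ 22^{45} ≡ 15 mod 47. Verify: 22 × 15 = 330 ≡ 1 mod 47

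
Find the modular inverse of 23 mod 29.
Since 29 is prime, by Fermat 23^(-1) ≡ 23^{27} ≡ 24 (mod 29). Verify: 23 × 24 = 552 ≡ 1 (mod 29)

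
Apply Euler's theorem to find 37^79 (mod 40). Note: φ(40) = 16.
By Euler: 37^{16} ≡ 1 (mod 40) since gcd(37, 40) = 1. 79 = 4×16 + 15. So 37^{79} ≡ 37^{15} ≡ 13 (mod 40)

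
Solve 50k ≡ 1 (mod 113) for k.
Since 113 is prime, by Fermat 50^(-1) ≡ 50^{111} ≡ 52 (mod 113). Verify: 50 × 52 = 2600 ≡ 1 (mod 113)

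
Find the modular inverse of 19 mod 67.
Since 67 is prime, by Fermat 19^(-1) ≡ 19^{65} ≡ 60 mod 67. Verify: 19 × 60 = 1140 ≡ 1 mod 67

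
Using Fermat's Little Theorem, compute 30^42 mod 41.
By Fermat: 30^{40} ≡ 1 (mod 41). So 30^{42} = 30^{40} · 30^{2} ≡ 30^{2} ≡ 39 (mod 41)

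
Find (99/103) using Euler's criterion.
(99/103) = 99^{51} mod 103 = -1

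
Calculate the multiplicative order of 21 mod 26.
Powers of 21 mod 26: 21^1≡21, 21^2≡25, 21^3≡5, 21^4≡1. So the order of 21 is 4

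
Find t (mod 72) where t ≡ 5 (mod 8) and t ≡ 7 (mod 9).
M = 8 × 9 = 72. M₁ = 9, y₁ ≡ 1 (mod 8). M₂ = 8, y₂ ≡ 8 (mod 9). t = 5×9×1 + 7×8×8 ≡ 61 (mod 72)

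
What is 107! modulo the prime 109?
(108)! = (107)! × (108) ≡ -1 (mod 109). So (107)! ≡ -1 × (108)^(-1) ≡ (-1)×(-1) = 1 (mod 109)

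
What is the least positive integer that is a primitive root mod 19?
g = 2. Powers: [2, 4, 8, 16, 13, 7, ...] generates all 18 non-zero residues.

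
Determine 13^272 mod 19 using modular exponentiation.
Using Fermat: 13^{18} ≡ 1 mod 19. 272 ≡ 2 mod 18. So 13^{272} ≡ 13^{2} ≡ 17 mod 19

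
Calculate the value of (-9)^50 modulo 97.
By repeated squaring (mod 97): (-9)^{1}≡88, (-9)^{2}≡81, (-9)^{4}≡62, (-9)^{8}≡61, (-9)^{16}≡35, (-9)^{32}≡61. Then (-9)^{50} = (-9)^{32+16+2} ≡ 61 × 35 × 81 ≡ 81 (mod 97)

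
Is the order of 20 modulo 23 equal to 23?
Powers of 20 mod 23: 20^1≡20, 20^2≡9, 20^3≡19, 20^4≡12, 20^5≡10, 20^6≡16, 20^7≡21, 20^8≡6, 20^9≡5, 20^10≡8, 20^11≡22, 20^12≡3, 20^13≡14, 20^14≡4, 20^15≡11, 20^16≡13, 20^17≡7, 20^18≡2, 20^19≡17, 20^20≡18, 20^21≡15, 20^22≡1. Already 20^22≡1, so the order is 22 < 23. No, the actual order is 22.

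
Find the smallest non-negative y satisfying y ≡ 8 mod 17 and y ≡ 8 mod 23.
M = 17 × 23 = 391. M₁ = 23, y₁ ≡ 3 mod 17. M₂ = 17, y₂ ≡ 19 mod 23. y = 8×23×3 + 8×17×19 ≡ 8 mod 391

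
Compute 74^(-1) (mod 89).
Since 89 is prime, by Fermat 74^(-1) ≡ 74^{87} ≡ 83 (mod 89). Verify: 74 × 83 = 6142 ≡ 1 (mod 89)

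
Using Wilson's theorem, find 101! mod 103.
(102)! = (101)! × (102) ≡ -1 mod 103. So (101)! ≡ -1 × (102)^(-1) ≡ (-1)×(-1) = 1 mod 103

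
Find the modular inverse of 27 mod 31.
Since 31 is prime, by Fermat 27^(-1) ≡ 27^{29} ≡ 23 (mod 31). Verify: 27 × 23 = 621 ≡ 1 (mod 31)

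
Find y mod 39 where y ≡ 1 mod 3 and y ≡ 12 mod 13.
M = 3 × 13 = 39. M₁ = 13, y₁ ≡ 1 mod 3. M₂ = 3, y₂ ≡ 9 mod 13. y = 1×13×1 + 12×3×9 ≡ 25 mod 39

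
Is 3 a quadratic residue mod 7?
By Euler's criterion: 3^{3} ≡ 6 mod 7. Since this equals -1 (≡ 6), 3 is not a QR.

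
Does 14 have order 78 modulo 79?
14^{26} ≡ 1 mod 79 and 26 < 78, so ord_79(14) = 26 ≠ 78 and 14 is not a primitive root.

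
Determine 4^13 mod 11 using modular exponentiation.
Using Fermat: 4^{10} ≡ 1 mod 11. 13 ≡ 3 mod 10. So 4^{13} ≡ 4^{3} ≡ 9 mod 11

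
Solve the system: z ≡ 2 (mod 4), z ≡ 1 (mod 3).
M = 4 × 3 = 12. M₁ = 3, y₁ ≡ 3 (mod 4). M₂ = 4, y₂ ≡ 1 (mod 3). z = 2×3×3 + 1×4×1 ≡ 10 (mod 12)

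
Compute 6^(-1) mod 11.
Since 11 is prime, by Fermat 6^(-1) ≡ 6^{9} ≡ 2 mod 11. Verify: 6 × 2 = 12 ≡ 1 mod 11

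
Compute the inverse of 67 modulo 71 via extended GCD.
Extended GCD: 67(-18) + 71(17) = 1. So 67^(-1) ≡ -18 ≡ 53 mod 71. Verify: 67 × 53 = 3551 ≡ 1 mod 71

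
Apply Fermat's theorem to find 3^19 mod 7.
By Fermat: 3^{6} ≡ 1 mod 7. 19 = 3×6 + 1. So 3^{19} ≡ 3^{1} ≡ 3 mod 7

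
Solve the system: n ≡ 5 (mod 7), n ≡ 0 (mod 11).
M = 7 × 11 = 77. M₁ = 11, y₁ ≡ 2 (mod 7). M₂ = 7, y₂ ≡ 8 (mod 11). n = 5×11×2 + 0×7×8 ≡ 33 (mod 77)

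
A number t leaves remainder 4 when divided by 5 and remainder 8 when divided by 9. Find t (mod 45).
M = 5 × 9 = 45. M₁ = 9, y₁ ≡ 4 (mod 5). M₂ = 5, y₂ ≡ 2 (mod 9). t = 4×9×4 + 8×5×2 ≡ 44 (mod 45)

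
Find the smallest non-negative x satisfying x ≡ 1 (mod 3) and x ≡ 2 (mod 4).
M = 3 × 4 = 12. M₁ = 4, y₁ ≡ 1 (mod 3). M₂ = 3, y₂ ≡ 3 (mod 4). x = 1×4×1 + 2×3×3 ≡ 10 (mod 12)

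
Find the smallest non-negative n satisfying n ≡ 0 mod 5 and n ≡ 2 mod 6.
M = 5 × 6 = 30. M₁ = 6, y₁ ≡ 1 mod 5. M₂ = 5, y₂ ≡ 5 mod 6. n = 0×6×1 + 2×5×5 ≡ 20 mod 30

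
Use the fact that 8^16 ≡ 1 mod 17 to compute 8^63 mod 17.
By Fermat: 8^{16} ≡ 1 mod 17. 63 = 3×16 + 15. So 8^{63} ≡ 8^{15} ≡ 15 mod 17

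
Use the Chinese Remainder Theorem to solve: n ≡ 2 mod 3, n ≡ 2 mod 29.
M = 3 × 29 = 87. M₁ = 29, y₁ ≡ 2 mod 3. M₂ = 3, y₂ ≡ 10 mod 29. n = 2×29×2 + 2×3×10 ≡ 2 mod 87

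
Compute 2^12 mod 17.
By repeated squaring (mod 17): 2^{1}≡2, 2^{2}≡4, 2^{4}≡16, 2^{8}≡1. Then 2^{12} = 2^{8+4} ≡ 1 × 16 ≡ 16 (mod 17)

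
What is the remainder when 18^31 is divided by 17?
Using Fermat: 18^{16} ≡ 1 mod 17. 31 ≡ 15 mod 16. So 18^{31} ≡ 18^{15} ≡ 1 mod 17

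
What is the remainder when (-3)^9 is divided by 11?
By repeated squaring mod 11: (-3)^{1}≡8, (-3)^{2}≡9, (-3)^{4}≡4, (-3)^{8}≡5. Then (-3)^{9} = (-3)^{8+1} ≡ 5 × 8 ≡ 7 mod 11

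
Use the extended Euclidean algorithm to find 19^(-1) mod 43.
Extended GCD: 19(-9) + 43(4) = 1. So 19^(-1) ≡ -9 ≡ 34 (mod 43). Verify: 19 × 34 = 646 ≡ 1 (mod 43)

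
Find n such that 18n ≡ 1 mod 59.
Since 59 is prime, by Fermat 18^(-1) ≡ 18^{57} ≡ 23 mod 59. Verify: 18 × 23 = 414 ≡ 1 mod 59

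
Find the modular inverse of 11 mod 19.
Since 19 is prime, by Fermat 11^(-1) ≡ 11^{17} ≡ 7 mod 19. Verify: 11 × 7 = 77 ≡ 1 mod 19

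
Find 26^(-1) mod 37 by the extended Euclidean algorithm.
Extended GCD: 26(10) + 37(-7) = 1. So 26^(-1) ≡ 10 mod 37. Verify: 26 × 10 = 260 ≡ 1 mod 37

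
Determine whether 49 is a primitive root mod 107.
49^{53} ≡ 1 mod 107 and 53 < 106, so ord_107(49) = 53 ≠ 106 and 49 is not a primitive root.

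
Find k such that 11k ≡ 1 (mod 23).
Since 23 is prime, by Fermat 11^(-1) ≡ 11^{21} ≡ 21 (mod 23). Verify: 11 × 21 = 231 ≡ 1 (mod 23)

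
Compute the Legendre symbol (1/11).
(1/11) = 1^{5} mod 11 = 1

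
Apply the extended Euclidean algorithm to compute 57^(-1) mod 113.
Extended GCD: 57(2) + 113(-1) = 1. So 57^(-1) ≡ 2 (mod 113). Verify: 57 × 2 = 114 ≡ 1 (mod 113)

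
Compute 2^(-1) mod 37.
Since 37 is prime, by Fermat 2^(-1) ≡ 2^{35} ≡ 19 mod 37. Verify: 2 × 19 = 38 ≡ 1 mod 37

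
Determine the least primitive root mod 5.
g = 2. For each prime q|4: 2^{2}≡4, none ≡ 1, so ord_5(2) = 4 and 2 is a primitive root.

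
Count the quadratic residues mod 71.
For prime 71, there are (p-1)/2 = (71-1)/2 = 35 quadratic residues (excluding 0).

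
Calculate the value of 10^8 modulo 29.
By repeated squaring mod 29: 10^{1}≡10, 10^{2}≡13, 10^{4}≡24, 10^{8}≡25. So 10^{8} ≡ 25 mod 29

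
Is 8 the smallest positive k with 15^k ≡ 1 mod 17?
Powers of 15 mod 17: 15^1≡15, 15^2≡4, 15^3≡9, 15^4≡16, 15^5≡2, 15^6≡13, 15^7≡8, 15^8≡1. First k with 15^k≡1 is k=8. Yes, ord_17(15) = 8.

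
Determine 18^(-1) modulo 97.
Since 97 is prime, by Fermat 18^(-1) ≡ 18^{95} ≡ 27 (mod 97). Verify: 18 × 27 = 486 ≡ 1 (mod 97)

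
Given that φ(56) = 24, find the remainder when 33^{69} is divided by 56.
By Euler: 33^{24} ≡ 1 (mod 56) since gcd(33, 56) = 1. 69 = 2×24 + 21. So 33^{69} ≡ 33^{21} ≡ 41 (mod 56)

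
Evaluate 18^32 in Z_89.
By repeated squaring mod 89: 18^{1}≡18, 18^{2}≡57, 18^{4}≡45, 18^{8}≡67, 18^{16}≡39, 18^{32}≡8. So 18^{32} ≡ 8 mod 89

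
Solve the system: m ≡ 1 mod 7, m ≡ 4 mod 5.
M = 7 × 5 = 35. M₁ = 5, y₁ ≡ 3 mod 7. M₂ = 7, y₂ ≡ 3 mod 5. m = 1×5×3 + 4×7×3 ≡ 29 mod 35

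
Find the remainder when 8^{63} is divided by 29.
By Fermat: 8^{28} ≡ 1 mod 29. 63 = 2×28 + 7. So 8^{63} ≡ 8^{7} ≡ 17 mod 29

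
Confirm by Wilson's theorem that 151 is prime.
(150)! mod 151 = 150. Since this equals -1 mod 151, Wilson confirms 151 is prime.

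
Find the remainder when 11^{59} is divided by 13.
By Fermat: 11^{12} ≡ 1 (mod 13). 59 = 4×12 + 11. So 11^{59} ≡ 11^{11} ≡ 6 (mod 13)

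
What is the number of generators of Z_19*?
Number of primitive roots mod 19 = φ(p-1) = φ(18) = 6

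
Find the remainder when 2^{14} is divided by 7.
By Fermat: 2^{6} ≡ 1 (mod 7). 14 = 2×6 + 2. So 2^{14} ≡ 2^{2} ≡ 4 (mod 7)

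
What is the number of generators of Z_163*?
There are φ(163-1) = φ(162) = 54 primitive roots modulo 163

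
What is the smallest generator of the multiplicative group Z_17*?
g = 3. Powers: [3, 9, 10, 13, 5, 15, 11, ...] generates all 16 non-zero residues.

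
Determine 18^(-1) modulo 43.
Since 43 is prime, by Fermat 18^(-1) ≡ 18^{41} ≡ 12 mod 43. Verify: 18 × 12 = 216 ≡ 1 mod 43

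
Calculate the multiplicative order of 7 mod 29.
Powers of 7 mod 29: 7^1≡7, 7^2≡20, 7^3≡24, 7^4≡23, 7^5≡16, 7^6≡25, 7^7≡1. So the order of 7 is 7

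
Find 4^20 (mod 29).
By repeated squaring (mod 29): 4^{1}≡4, 4^{2}≡16, 4^{4}≡24, 4^{8}≡25, 4^{16}≡16. Then 4^{20} = 4^{16+4} ≡ 16 × 24 ≡ 7 (mod 29)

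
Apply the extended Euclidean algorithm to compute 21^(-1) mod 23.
Extended GCD: 21(11) + 23(-10) = 1. So 21^(-1) ≡ 11 (mod 23). Verify: 21 × 11 = 231 ≡ 1 (mod 23)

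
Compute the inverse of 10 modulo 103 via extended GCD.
Extended GCD: 10(31) + 103(-3) = 1. So 10^(-1) ≡ 31 (mod 103). Verify: 10 × 31 = 310 ≡ 1 (mod 103)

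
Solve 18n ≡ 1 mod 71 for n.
Since 71 is prime, by Fermat 18^(-1) ≡ 18^{69} ≡ 4 mod 71. Verify: 18 × 4 = 72 ≡ 1 mod 71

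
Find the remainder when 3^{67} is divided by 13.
By Fermat: 3^{12} ≡ 1 mod 13. 67 = 5×12 + 7. So 3^{67} ≡ 3^{7} ≡ 3 mod 13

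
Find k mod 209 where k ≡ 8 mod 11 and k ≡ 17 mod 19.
M = 11 × 19 = 209. M₁ = 19, y₁ ≡ 7 mod 11. M₂ = 11, y₂ ≡ 7 mod 19. k = 8×19×7 + 17×11×7 ≡ 74 mod 209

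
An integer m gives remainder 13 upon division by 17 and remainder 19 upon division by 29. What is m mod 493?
M = 17 × 29 = 493. M₁ = 29, y₁ ≡ 10 mod 17. M₂ = 17, y₂ ≡ 12 mod 29. m = 13×29×10 + 19×17×12 ≡ 251 mod 493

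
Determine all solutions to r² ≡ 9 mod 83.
The square roots of 9 mod 83 are 3 and 80. Verify: 3² = 9 ≡ 9 mod 83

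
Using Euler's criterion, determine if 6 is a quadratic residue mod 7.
By Euler's criterion: 6^{3} ≡ 6 mod 7. Since this equals -1 (≡ 6), 6 is not a QR.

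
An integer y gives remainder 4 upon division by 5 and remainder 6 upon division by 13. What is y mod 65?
M = 5 × 13 = 65. M₁ = 13, y₁ ≡ 2 mod 5. M₂ = 5, y₂ ≡ 8 mod 13. y = 4×13×2 + 6×5×8 ≡ 19 mod 65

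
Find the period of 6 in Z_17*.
Powers of 6 mod 17: 6^1≡6, 6^2≡2, 6^3≡12, 6^4≡4, 6^5≡7, 6^6≡8, 6^7≡14, 6^8≡16, 6^9≡11, 6^10≡15, 6^11≡5, 6^12≡13, 6^13≡10, 6^14≡9, 6^15≡3, 6^16≡1. ord_17(6) = 16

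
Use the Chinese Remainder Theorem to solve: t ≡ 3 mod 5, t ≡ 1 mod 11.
M = 5 × 11 = 55. M₁ = 11, y₁ ≡ 1 mod 5. M₂ = 5, y₂ ≡ 9 mod 11. t = 3×11×1 + 1×5×9 ≡ 23 mod 55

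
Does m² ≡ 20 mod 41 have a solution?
By Euler's criterion: 20^{20} ≡ 1 mod 41. Since this equals 1, 20 is a QR.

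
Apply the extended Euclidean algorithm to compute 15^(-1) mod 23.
Extended GCD: 15(-3) + 23(2) = 1. So 15^(-1) ≡ -3 ≡ 20 (mod 23). Verify: 15 × 20 = 300 ≡ 1 (mod 23)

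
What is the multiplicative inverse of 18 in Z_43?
Since 43 is prime, by Fermat 18^(-1) ≡ 18^{41} ≡ 12 mod 43. Verify: 18 × 12 = 216 ≡ 1 mod 43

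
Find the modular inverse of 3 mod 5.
Since 5 is prime, by Fermat 3^(-1) ≡ 3^{3} ≡ 2 (mod 5). Verify: 3 × 2 = 6 ≡ 1 (mod 5)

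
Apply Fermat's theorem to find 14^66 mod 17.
By Fermat: 14^{16} ≡ 1 mod 17. 66 = 4×16 + 2. So 14^{66} ≡ 14^{2} ≡ 9 mod 17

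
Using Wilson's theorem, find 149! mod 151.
(150)! = (149)! × (150) ≡ -1 mod 151. So (149)! ≡ -1 × (150)^(-1) ≡ (-1)×(-1) = 1 mod 151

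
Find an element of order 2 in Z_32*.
17 has order 2 mod 32 since 17^{2} ≡ 1 (mod 32) and no smaller power works.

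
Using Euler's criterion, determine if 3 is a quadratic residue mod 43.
By Euler's criterion: 3^{21} ≡ 42 mod 43. Since this equals -1 (≡ 42), 3 is not a QR.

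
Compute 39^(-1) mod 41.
Since 41 is prime, by Fermat 39^(-1) ≡ 39^{39} ≡ 20 mod 41. Verify: 39 × 20 = 780 ≡ 1 mod 41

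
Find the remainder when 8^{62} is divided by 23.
By Fermat: 8^{22} ≡ 1 (mod 23). 62 = 2×22 + 18. So 8^{62} ≡ 8^{18} ≡ 12 (mod 23)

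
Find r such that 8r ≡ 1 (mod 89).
Since 89 is prime, by Fermat 8^(-1) ≡ 8^{87} ≡ 78 (mod 89). Verify: 8 × 78 = 624 ≡ 1 (mod 89)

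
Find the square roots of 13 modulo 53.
The square roots of 13 mod 53 are 15 and 38. Verify: 15² = 225 ≡ 13 (mod 53)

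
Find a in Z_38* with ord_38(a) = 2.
37 has order 2 mod 38 since 37^{2} ≡ 1 mod 38 and no smaller power works.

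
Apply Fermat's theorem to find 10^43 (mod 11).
By Fermat: 10^{10} ≡ 1 (mod 11). 43 = 4×10 + 3. So 10^{43} ≡ 10^{3} ≡ 10 (mod 11)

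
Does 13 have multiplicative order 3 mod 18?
Powers of 13 mod 18: 13^1≡13, 13^2≡7, 13^3≡1. First k with 13^k≡1 is k=3. Yes, ord_18(13) = 3.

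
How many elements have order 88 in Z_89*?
Number of primitive roots mod 89 = φ(p-1) = φ(88) = 40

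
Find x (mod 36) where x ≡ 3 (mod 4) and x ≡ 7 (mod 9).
M = 4 × 9 = 36. M₁ = 9, y₁ ≡ 1 (mod 4). M₂ = 4, y₂ ≡ 7 (mod 9). x = 3×9×1 + 7×4×7 ≡ 7 (mod 36)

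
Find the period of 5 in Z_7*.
Powers of 5 mod 7: 5^1≡5, 5^2≡4, 5^3≡6, 5^4≡2, 5^5≡3, 5^6≡1. Order = 6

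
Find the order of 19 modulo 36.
Powers of 19 mod 36: 19^1≡19, 19^2≡1. ord_36(19) = 2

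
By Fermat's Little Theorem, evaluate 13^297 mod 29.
By Fermat: 13^{28} ≡ 1 (mod 29). 297 ≡ 17 (mod 28). So 13^{297} ≡ 13^{17} ≡ 22 (mod 29)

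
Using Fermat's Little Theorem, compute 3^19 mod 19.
By Fermat: 3^{18} ≡ 1 mod 19. So 3^{19} = 3^{18} · 3^{1} ≡ 3^{1} ≡ 3 mod 19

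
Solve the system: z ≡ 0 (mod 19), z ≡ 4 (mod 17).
M = 19 × 17 = 323. M₁ = 17, y₁ ≡ 9 (mod 19). M₂ = 19, y₂ ≡ 9 (mod 17). z = 0×17×9 + 4×19×9 ≡ 38 (mod 323)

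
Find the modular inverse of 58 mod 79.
Since 79 is prime, by Fermat 58^(-1) ≡ 58^{77} ≡ 15 mod 79. Verify: 58 × 15 = 870 ≡ 1 mod 79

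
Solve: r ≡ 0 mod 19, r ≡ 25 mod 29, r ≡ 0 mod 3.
M = 19 × 29 × 3 = 1653. M₁ = 87, y₁ ≡ 7 mod 19. M₂ = 57, y₂ ≡ 28 mod 29. M₃ = 551, y₃ ≡ 2 mod 3. r = 0×87×7 + 25×57×28 + 0×551×2 ≡ 228 mod 1653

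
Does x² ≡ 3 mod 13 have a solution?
By Euler's criterion: 3^{6} ≡ 1 mod 13. Since this equals 1, 3 is a QR.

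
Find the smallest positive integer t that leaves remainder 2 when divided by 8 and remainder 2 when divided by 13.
M = 8 × 13 = 104. M₁ = 13, y₁ ≡ 5 (mod 8). M₂ = 8, y₂ ≡ 5 (mod 13). t = 2×13×5 + 2×8×5 ≡ 2 (mod 104)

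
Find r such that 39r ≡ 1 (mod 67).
Since 67 is prime, by Fermat 39^(-1) ≡ 39^{65} ≡ 55 (mod 67). Verify: 39 × 55 = 2145 ≡ 1 (mod 67)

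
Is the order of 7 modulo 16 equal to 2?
Powers of 7 mod 16: 7^1≡7, 7^2≡1. First k with 7^k≡1 is k=2. Yes, ord_16(7) = 2.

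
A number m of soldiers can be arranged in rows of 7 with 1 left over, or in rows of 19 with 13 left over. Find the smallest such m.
M = 7 × 19 = 133. M₁ = 19, y₁ ≡ 3 (mod 7). M₂ = 7, y₂ ≡ 11 (mod 19). m = 1×19×3 + 13×7×11 ≡ 127 (mod 133)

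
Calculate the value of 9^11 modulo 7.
Using Fermat: 9^{6} ≡ 1 mod 7. 11 ≡ 5 mod 6. So 9^{11} ≡ 9^{5} ≡ 4 mod 7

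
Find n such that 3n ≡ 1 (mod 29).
Since 29 is prime, by Fermat 3^(-1) ≡ 3^{27} ≡ 10 (mod 29). Verify: 3 × 10 = 30 ≡ 1 (mod 29)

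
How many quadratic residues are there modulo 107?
For prime 107, there are (p-1)/2 = (107-1)/2 = 53 quadratic residues (excluding 0).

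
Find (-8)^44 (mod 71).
By repeated squaring (mod 71): (-8)^{1}≡63, (-8)^{2}≡64, (-8)^{4}≡49, (-8)^{8}≡58, (-8)^{16}≡27, (-8)^{32}≡19. Then (-8)^{44} = (-8)^{32+8+4} ≡ 19 × 58 × 49 ≡ 38 (mod 71)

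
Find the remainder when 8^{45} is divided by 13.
By Fermat: 8^{12} ≡ 1 mod 13. 45 = 3×12 + 9. So 8^{45} ≡ 8^{9} ≡ 8 mod 13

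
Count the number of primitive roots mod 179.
Number of primitive roots mod 179 = φ(p-1) = φ(178) = 88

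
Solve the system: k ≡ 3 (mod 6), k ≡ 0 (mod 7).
M = 6 × 7 = 42. M₁ = 7, y₁ ≡ 1 (mod 6). M₂ = 6, y₂ ≡ 6 (mod 7). k = 3×7×1 + 0×6×6 ≡ 21 (mod 42)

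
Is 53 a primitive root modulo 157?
ord_157(53) divides 156. For each prime q|156: 53^{78}≡156, 53^{52}≡144, 53^{12}≡75, none ≡ 1. So 53 has order 156 and is a primitive root mod 157.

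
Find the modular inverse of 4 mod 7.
Since 7 is prime, by Fermat 4^(-1) ≡ 4^{5} ≡ 2 (mod 7). Verify: 4 × 2 = 8 ≡ 1 (mod 7)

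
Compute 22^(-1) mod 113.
Since 113 is prime, by Fermat 22^(-1) ≡ 22^{111} ≡ 36 mod 113. Verify: 22 × 36 = 792 ≡ 1 mod 113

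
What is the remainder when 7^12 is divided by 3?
Using Fermat: 7^{2} ≡ 1 (mod 3). 12 ≡ 0 (mod 2). So 7^{12} ≡ 7^{0} ≡ 1 (mod 3)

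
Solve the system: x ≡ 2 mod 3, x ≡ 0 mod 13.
M = 3 × 13 = 39. M₁ = 13, y₁ ≡ 1 mod 3. M₂ = 3, y₂ ≡ 9 mod 13. x = 2×13×1 + 0×3×9 ≡ 26 mod 39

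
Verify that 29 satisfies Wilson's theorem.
(28)! mod 29 = 28. Since this equals -1 mod 29, Wilson confirms 29 is prime.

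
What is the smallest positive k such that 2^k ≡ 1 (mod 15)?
Powers of 2 mod 15: 2^1≡2, 2^2≡4, 2^3≡8, 2^4≡1. So the order of 2 is 4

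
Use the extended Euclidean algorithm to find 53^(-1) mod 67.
Extended GCD: 53(-24) + 67(19) = 1. So 53^(-1) ≡ -24 ≡ 43 (mod 67). Verify: 53 × 43 = 2279 ≡ 1 (mod 67)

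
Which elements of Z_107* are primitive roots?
There are φ(106) = 52 primitive roots mod 107: {2, 5, 6, 7, 8, 15, 17, 18, 20, 21, 22, 24, 26, 28, 31, 32, 38, 43, 45, 46, 50, 51, 54, 55, 58, 59, 60, 63, 65, 66, 67, 68, 70, 71, 72, 73, 74, 77, 78, 80, 82, 84, 88, 91, 93, 94, 95, 96, 97, 98, 103, 104}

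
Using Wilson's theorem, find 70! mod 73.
(72)! = (70)! × (71) × (72) ≡ -1 mod 73. So (70)! ≡ -1 × [(72)(71)]^(-1) ≡ 36 mod 73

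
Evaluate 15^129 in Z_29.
Using Fermat: 15^{28} ≡ 1 mod 29. 129 ≡ 17 mod 28. So 15^{129} ≡ 15^{17} ≡ 18 mod 29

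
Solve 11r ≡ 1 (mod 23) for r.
Since 23 is prime, by Fermat 11^(-1) ≡ 11^{21} ≡ 21 (mod 23). Verify: 11 × 21 = 231 ≡ 1 (mod 23)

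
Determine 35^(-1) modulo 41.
Since 41 is prime, by Fermat 35^(-1) ≡ 35^{39} ≡ 34 mod 41. Verify: 35 × 34 = 1190 ≡ 1 mod 41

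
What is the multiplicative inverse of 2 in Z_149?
Since 149 is prime, by Fermat 2^(-1) ≡ 2^{147} ≡ 75 (mod 149). Verify: 2 × 75 = 150 ≡ 1 (mod 149)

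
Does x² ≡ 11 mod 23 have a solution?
By Euler's criterion: 11^{11} ≡ 22 mod 23. Since this equals -1 (≡ 22), 11 is not a QR.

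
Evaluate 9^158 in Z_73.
Using Fermat: 9^{72} ≡ 1 mod 73. 158 ≡ 14 mod 72. So 9^{158} ≡ 9^{14} ≡ 8 mod 73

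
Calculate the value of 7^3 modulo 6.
7^{3} = 343 ≡ 1 (mod 6)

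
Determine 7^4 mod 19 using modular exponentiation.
7^{4} = 2401 ≡ 7 (mod 19)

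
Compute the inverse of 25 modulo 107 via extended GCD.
Extended GCD: 25(30) + 107(-7) = 1. So 25^(-1) ≡ 30 mod 107. Verify: 25 × 30 = 750 ≡ 1 mod 107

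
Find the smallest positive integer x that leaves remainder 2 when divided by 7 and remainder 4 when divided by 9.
M = 7 × 9 = 63. M₁ = 9, y₁ ≡ 4 (mod 7). M₂ = 7, y₂ ≡ 4 (mod 9). x = 2×9×4 + 4×7×4 ≡ 58 (mod 63)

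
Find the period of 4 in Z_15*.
Powers of 4 mod 15: 4^1≡4, 4^2≡1. Order = 2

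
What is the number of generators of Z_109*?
Number of primitive roots mod 109 = φ(p-1) = φ(108) = 36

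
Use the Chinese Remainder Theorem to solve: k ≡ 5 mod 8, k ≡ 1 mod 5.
M = 8 × 5 = 40. M₁ = 5, y₁ ≡ 5 mod 8. M₂ = 8, y₂ ≡ 2 mod 5. k = 5×5×5 + 1×8×2 ≡ 21 mod 40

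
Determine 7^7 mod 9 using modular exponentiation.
By repeated squaring mod 9: 7^{1}≡7, 7^{2}≡4, 7^{4}≡7. Then 7^{7} = 7^{4+2+1} ≡ 7 × 4 × 7 ≡ 7 mod 9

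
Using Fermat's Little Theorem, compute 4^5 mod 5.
By Fermat: 4^{4} ≡ 1 mod 5. So 4^{5} = 4^{4} · 4^{1} ≡ 4^{1} ≡ 4 mod 5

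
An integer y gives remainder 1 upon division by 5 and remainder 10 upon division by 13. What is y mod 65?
M = 5 × 13 = 65. M₁ = 13, y₁ ≡ 2 mod 5. M₂ = 5, y₂ ≡ 8 mod 13. y = 1×13×2 + 10×5×8 ≡ 36 mod 65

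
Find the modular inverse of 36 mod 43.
Since 43 is prime, by Fermat 36^(-1) ≡ 36^{41} ≡ 6 (mod 43). Verify: 36 × 6 = 216 ≡ 1 (mod 43)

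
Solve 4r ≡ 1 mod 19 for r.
Since 19 is prime, by Fermat 4^(-1) ≡ 4^{17} ≡ 5 mod 19. Verify: 4 × 5 = 20 ≡ 1 mod 19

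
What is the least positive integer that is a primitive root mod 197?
g = 2. For each prime q|196: 2^{98}≡196, 2^{28}≡104, none ≡ 1, so ord_197(2) = 196 and 2 is a primitive root.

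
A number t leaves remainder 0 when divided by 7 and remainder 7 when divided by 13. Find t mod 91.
M = 7 × 13 = 91. M₁ = 13, y₁ ≡ 6 mod 7. M₂ = 7, y₂ ≡ 2 mod 13. t = 0×13×6 + 7×7×2 ≡ 7 mod 91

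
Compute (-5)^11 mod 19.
By repeated squaring (mod 19): (-5)^{1}≡14, (-5)^{2}≡6, (-5)^{4}≡17, (-5)^{8}≡4. Then (-5)^{11} = (-5)^{8+2+1} ≡ 4 × 6 × 14 ≡ 13 (mod 19)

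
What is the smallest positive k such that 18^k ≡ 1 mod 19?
Powers of 18 mod 19: 18^1≡18, 18^2≡1. So the order of 18 is 2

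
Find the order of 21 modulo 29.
Powers of 21 mod 29: 21^1≡21, 21^2≡6, 21^3≡10, 21^4≡7, 21^5≡2, 21^6≡13, 21^7≡12, 21^8≡20, 21^9≡14, 21^10≡4, 21^11≡26, 21^12≡24, 21^13≡11, 21^14≡28, 21^15≡8, 21^16≡23, 21^17≡19, 21^18≡22, 21^19≡27, 21^20≡16, 21^21≡17, 21^22≡9, 21^23≡15, 21^24≡25, 21^25≡3, 21^26≡5, 21^27≡18, 21^28≡1. Order = 28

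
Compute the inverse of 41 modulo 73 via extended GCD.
Extended GCD: 41(-16) + 73(9) = 1. So 41^(-1) ≡ -16 ≡ 57 mod 73. Verify: 41 × 57 = 2337 ≡ 1 mod 73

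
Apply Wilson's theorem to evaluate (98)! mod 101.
(100)! = (98)! × (99) × (100) ≡ -1 (mod 101). So (98)! ≡ -1 × [(100)(99)]^(-1) ≡ 50 (mod 101)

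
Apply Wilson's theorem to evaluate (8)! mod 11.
(10)! = (8)! × (9) × (10) ≡ -1 (mod 11). So (8)! ≡ -1 × [(10)(9)]^(-1) ≡ 5 (mod 11)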